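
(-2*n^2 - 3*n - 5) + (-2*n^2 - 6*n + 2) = -4*n^2 - 9*n - 3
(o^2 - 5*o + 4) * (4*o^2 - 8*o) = 4*o^4 - 28*o^3 + 56*o^2 - 32*o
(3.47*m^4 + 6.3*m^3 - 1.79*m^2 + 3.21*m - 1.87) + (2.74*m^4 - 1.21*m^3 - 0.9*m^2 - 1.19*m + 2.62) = 6.21*m^4 + 5.09*m^3 - 2.69*m^2 + 2.02*m + 0.75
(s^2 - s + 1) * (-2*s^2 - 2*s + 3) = -2*s^4 + 3*s^2 - 5*s + 3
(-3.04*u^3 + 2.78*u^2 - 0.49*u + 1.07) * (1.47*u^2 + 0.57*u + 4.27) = -4.4688*u^5 + 2.3538*u^4 - 12.1165*u^3 + 13.1642*u^2 - 1.4824*u + 4.5689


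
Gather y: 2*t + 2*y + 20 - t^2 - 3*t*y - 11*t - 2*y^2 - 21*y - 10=-t^2 - 9*t - 2*y^2 + y*(-3*t - 19) + 10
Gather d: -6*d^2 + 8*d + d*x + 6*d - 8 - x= -6*d^2 + d*(x + 14) - x - 8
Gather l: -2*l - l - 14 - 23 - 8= -3*l - 45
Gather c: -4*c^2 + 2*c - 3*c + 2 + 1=-4*c^2 - c + 3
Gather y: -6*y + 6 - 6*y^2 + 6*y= 6 - 6*y^2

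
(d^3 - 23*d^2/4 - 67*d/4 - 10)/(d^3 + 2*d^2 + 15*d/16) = 4*(d^2 - 7*d - 8)/(d*(4*d + 3))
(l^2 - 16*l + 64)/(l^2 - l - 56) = (l - 8)/(l + 7)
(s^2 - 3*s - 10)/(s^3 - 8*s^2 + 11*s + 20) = (s + 2)/(s^2 - 3*s - 4)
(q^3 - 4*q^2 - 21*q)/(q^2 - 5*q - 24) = q*(q - 7)/(q - 8)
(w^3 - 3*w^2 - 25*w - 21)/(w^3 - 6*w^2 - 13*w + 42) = (w + 1)/(w - 2)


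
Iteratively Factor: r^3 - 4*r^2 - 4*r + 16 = (r - 2)*(r^2 - 2*r - 8) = (r - 2)*(r + 2)*(r - 4)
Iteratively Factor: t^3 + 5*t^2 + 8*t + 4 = (t + 2)*(t^2 + 3*t + 2) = (t + 2)^2*(t + 1)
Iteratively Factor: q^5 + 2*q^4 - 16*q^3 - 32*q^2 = (q)*(q^4 + 2*q^3 - 16*q^2 - 32*q) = q*(q - 4)*(q^3 + 6*q^2 + 8*q) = q^2*(q - 4)*(q^2 + 6*q + 8) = q^2*(q - 4)*(q + 4)*(q + 2)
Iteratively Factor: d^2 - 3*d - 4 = (d - 4)*(d + 1)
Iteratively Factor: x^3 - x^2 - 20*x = (x - 5)*(x^2 + 4*x) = (x - 5)*(x + 4)*(x)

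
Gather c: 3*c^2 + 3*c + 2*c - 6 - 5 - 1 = 3*c^2 + 5*c - 12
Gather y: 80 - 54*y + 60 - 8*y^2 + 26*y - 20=-8*y^2 - 28*y + 120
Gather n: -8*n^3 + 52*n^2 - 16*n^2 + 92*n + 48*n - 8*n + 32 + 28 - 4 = -8*n^3 + 36*n^2 + 132*n + 56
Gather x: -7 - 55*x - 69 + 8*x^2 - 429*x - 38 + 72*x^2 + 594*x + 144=80*x^2 + 110*x + 30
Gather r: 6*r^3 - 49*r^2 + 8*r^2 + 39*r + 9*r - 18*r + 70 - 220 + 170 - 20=6*r^3 - 41*r^2 + 30*r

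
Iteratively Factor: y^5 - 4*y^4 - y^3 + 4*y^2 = (y)*(y^4 - 4*y^3 - y^2 + 4*y) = y*(y + 1)*(y^3 - 5*y^2 + 4*y) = y*(y - 1)*(y + 1)*(y^2 - 4*y) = y^2*(y - 1)*(y + 1)*(y - 4)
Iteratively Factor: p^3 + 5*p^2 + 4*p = (p + 4)*(p^2 + p) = (p + 1)*(p + 4)*(p)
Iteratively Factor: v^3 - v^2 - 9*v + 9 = (v + 3)*(v^2 - 4*v + 3) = (v - 3)*(v + 3)*(v - 1)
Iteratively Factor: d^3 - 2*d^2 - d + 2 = (d - 2)*(d^2 - 1) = (d - 2)*(d + 1)*(d - 1)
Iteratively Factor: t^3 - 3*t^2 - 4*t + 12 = (t - 3)*(t^2 - 4) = (t - 3)*(t + 2)*(t - 2)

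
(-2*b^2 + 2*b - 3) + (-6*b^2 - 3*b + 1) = -8*b^2 - b - 2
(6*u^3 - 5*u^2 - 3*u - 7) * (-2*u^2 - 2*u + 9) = -12*u^5 - 2*u^4 + 70*u^3 - 25*u^2 - 13*u - 63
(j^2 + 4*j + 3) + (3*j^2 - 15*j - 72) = 4*j^2 - 11*j - 69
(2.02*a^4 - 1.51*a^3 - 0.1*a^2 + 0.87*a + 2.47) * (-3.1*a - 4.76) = -6.262*a^5 - 4.9342*a^4 + 7.4976*a^3 - 2.221*a^2 - 11.7982*a - 11.7572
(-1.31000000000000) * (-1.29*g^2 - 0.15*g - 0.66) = 1.6899*g^2 + 0.1965*g + 0.8646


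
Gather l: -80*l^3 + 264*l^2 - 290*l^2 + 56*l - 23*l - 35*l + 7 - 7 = -80*l^3 - 26*l^2 - 2*l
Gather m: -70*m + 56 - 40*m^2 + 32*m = -40*m^2 - 38*m + 56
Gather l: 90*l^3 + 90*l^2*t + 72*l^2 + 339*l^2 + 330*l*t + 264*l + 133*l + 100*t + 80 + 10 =90*l^3 + l^2*(90*t + 411) + l*(330*t + 397) + 100*t + 90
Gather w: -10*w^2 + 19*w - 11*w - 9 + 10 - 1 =-10*w^2 + 8*w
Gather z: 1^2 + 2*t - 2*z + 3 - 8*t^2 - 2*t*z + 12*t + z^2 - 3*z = -8*t^2 + 14*t + z^2 + z*(-2*t - 5) + 4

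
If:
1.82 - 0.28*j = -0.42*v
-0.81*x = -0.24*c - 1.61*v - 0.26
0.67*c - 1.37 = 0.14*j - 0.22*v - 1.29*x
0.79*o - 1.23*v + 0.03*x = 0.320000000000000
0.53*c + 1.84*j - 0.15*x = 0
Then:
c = 26.30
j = -8.54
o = -14.76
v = -10.03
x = -11.81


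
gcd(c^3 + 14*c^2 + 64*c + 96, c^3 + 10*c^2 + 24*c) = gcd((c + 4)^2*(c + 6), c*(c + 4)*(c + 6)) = c^2 + 10*c + 24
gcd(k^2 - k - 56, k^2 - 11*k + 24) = k - 8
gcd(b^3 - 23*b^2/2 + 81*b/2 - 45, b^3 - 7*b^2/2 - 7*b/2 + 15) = b^2 - 11*b/2 + 15/2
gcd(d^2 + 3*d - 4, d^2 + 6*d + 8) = d + 4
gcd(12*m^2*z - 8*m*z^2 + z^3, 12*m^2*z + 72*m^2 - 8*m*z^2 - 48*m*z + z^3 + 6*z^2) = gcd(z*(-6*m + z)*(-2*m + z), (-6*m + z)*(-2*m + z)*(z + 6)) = 12*m^2 - 8*m*z + z^2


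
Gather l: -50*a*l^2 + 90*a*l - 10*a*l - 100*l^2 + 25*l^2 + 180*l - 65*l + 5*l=l^2*(-50*a - 75) + l*(80*a + 120)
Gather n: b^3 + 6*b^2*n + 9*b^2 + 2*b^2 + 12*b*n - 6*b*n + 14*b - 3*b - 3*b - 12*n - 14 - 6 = b^3 + 11*b^2 + 8*b + n*(6*b^2 + 6*b - 12) - 20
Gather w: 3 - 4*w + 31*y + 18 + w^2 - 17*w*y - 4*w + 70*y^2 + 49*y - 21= w^2 + w*(-17*y - 8) + 70*y^2 + 80*y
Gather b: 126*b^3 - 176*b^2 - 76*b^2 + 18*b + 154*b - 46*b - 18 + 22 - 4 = 126*b^3 - 252*b^2 + 126*b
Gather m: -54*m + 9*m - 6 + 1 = -45*m - 5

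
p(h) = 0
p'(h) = 0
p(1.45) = 0.00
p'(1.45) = 0.00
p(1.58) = 0.00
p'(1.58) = 0.00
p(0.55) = 0.00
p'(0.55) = 0.00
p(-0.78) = 0.00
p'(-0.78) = 0.00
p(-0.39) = 0.00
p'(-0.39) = 0.00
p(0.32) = 0.00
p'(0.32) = 0.00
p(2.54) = 0.00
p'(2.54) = 0.00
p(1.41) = 0.00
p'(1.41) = 0.00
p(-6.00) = 0.00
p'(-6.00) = 0.00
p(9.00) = 0.00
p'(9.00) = 0.00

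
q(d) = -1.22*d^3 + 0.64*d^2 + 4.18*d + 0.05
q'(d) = -3.66*d^2 + 1.28*d + 4.18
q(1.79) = 2.59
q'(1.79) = -5.26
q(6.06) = -222.62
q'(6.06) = -122.47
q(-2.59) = 14.71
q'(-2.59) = -23.69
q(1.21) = 3.88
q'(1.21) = 0.37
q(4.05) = -53.57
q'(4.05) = -50.67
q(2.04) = 0.88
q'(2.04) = -8.44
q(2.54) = -5.20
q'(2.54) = -16.18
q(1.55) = 3.52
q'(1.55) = -2.63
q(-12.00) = 2150.21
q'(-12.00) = -538.22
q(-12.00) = 2150.21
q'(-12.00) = -538.22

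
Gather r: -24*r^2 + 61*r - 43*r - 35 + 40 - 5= -24*r^2 + 18*r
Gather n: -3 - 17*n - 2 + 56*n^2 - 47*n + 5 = 56*n^2 - 64*n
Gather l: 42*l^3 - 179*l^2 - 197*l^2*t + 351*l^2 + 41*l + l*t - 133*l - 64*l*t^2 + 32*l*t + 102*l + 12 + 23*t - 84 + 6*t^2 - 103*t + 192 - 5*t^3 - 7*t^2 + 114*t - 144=42*l^3 + l^2*(172 - 197*t) + l*(-64*t^2 + 33*t + 10) - 5*t^3 - t^2 + 34*t - 24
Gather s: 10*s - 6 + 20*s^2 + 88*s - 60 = 20*s^2 + 98*s - 66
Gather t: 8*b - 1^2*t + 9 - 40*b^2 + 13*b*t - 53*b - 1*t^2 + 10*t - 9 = -40*b^2 - 45*b - t^2 + t*(13*b + 9)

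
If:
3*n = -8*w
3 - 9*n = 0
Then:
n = 1/3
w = -1/8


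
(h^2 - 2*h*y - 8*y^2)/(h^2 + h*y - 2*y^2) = (-h + 4*y)/(-h + y)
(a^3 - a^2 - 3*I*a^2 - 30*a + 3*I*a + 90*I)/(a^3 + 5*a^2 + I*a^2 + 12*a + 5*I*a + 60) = (a - 6)/(a + 4*I)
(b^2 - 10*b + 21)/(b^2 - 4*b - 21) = (b - 3)/(b + 3)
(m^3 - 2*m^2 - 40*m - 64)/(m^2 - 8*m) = m + 6 + 8/m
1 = 1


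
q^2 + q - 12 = (q - 3)*(q + 4)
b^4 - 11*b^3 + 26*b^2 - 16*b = b*(b - 8)*(b - 2)*(b - 1)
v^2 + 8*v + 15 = (v + 3)*(v + 5)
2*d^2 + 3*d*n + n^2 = (d + n)*(2*d + n)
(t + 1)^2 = t^2 + 2*t + 1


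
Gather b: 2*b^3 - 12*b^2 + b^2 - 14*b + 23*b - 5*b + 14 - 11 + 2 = 2*b^3 - 11*b^2 + 4*b + 5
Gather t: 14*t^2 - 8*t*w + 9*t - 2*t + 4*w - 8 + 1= 14*t^2 + t*(7 - 8*w) + 4*w - 7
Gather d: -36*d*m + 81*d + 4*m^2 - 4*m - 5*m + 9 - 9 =d*(81 - 36*m) + 4*m^2 - 9*m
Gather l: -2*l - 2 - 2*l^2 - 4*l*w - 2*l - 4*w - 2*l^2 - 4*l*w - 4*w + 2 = -4*l^2 + l*(-8*w - 4) - 8*w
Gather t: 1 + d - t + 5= d - t + 6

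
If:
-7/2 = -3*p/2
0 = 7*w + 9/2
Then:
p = 7/3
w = -9/14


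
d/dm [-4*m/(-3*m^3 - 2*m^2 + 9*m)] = -(24*m + 8)/(3*m^2 + 2*m - 9)^2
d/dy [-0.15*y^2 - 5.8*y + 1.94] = -0.3*y - 5.8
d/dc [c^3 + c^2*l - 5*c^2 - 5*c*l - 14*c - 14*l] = 3*c^2 + 2*c*l - 10*c - 5*l - 14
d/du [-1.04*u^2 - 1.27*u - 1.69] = -2.08*u - 1.27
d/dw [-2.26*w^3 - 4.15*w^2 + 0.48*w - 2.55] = -6.78*w^2 - 8.3*w + 0.48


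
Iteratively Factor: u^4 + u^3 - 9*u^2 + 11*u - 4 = (u - 1)*(u^3 + 2*u^2 - 7*u + 4) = (u - 1)*(u + 4)*(u^2 - 2*u + 1) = (u - 1)^2*(u + 4)*(u - 1)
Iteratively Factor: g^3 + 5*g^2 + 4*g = (g + 1)*(g^2 + 4*g) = g*(g + 1)*(g + 4)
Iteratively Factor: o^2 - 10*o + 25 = (o - 5)*(o - 5)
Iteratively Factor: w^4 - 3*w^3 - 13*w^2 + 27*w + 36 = (w - 3)*(w^3 - 13*w - 12) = (w - 3)*(w + 1)*(w^2 - w - 12) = (w - 4)*(w - 3)*(w + 1)*(w + 3)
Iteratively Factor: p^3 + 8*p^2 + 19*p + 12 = (p + 4)*(p^2 + 4*p + 3) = (p + 1)*(p + 4)*(p + 3)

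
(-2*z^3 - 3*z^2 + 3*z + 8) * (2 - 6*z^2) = 12*z^5 + 18*z^4 - 22*z^3 - 54*z^2 + 6*z + 16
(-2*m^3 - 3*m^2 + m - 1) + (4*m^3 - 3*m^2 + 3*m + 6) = 2*m^3 - 6*m^2 + 4*m + 5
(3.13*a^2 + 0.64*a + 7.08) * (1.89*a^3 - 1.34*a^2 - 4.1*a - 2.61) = 5.9157*a^5 - 2.9846*a^4 - 0.309399999999999*a^3 - 20.2805*a^2 - 30.6984*a - 18.4788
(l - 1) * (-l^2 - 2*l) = -l^3 - l^2 + 2*l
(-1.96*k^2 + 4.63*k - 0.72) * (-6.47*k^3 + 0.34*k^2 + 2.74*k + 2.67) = 12.6812*k^5 - 30.6225*k^4 + 0.8622*k^3 + 7.2082*k^2 + 10.3893*k - 1.9224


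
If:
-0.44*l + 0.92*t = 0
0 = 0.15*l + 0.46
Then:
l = -3.07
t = -1.47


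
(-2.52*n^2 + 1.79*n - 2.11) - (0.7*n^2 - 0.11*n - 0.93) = -3.22*n^2 + 1.9*n - 1.18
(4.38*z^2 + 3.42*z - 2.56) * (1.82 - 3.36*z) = -14.7168*z^3 - 3.5196*z^2 + 14.826*z - 4.6592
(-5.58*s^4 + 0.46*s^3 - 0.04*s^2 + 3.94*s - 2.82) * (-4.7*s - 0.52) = 26.226*s^5 + 0.7396*s^4 - 0.0512*s^3 - 18.4972*s^2 + 11.2052*s + 1.4664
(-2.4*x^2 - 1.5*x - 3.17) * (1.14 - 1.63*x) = 3.912*x^3 - 0.291*x^2 + 3.4571*x - 3.6138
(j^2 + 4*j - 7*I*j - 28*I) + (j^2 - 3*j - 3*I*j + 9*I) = 2*j^2 + j - 10*I*j - 19*I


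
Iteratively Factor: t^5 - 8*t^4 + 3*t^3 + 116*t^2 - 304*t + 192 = (t + 4)*(t^4 - 12*t^3 + 51*t^2 - 88*t + 48) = (t - 1)*(t + 4)*(t^3 - 11*t^2 + 40*t - 48) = (t - 3)*(t - 1)*(t + 4)*(t^2 - 8*t + 16) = (t - 4)*(t - 3)*(t - 1)*(t + 4)*(t - 4)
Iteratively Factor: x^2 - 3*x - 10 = (x + 2)*(x - 5)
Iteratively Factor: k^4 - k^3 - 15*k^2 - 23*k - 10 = (k + 2)*(k^3 - 3*k^2 - 9*k - 5) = (k + 1)*(k + 2)*(k^2 - 4*k - 5) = (k + 1)^2*(k + 2)*(k - 5)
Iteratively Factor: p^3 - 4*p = (p - 2)*(p^2 + 2*p) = (p - 2)*(p + 2)*(p)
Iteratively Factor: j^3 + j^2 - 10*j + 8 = (j - 1)*(j^2 + 2*j - 8) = (j - 1)*(j + 4)*(j - 2)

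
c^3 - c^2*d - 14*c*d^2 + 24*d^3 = (c - 3*d)*(c - 2*d)*(c + 4*d)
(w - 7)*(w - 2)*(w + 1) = w^3 - 8*w^2 + 5*w + 14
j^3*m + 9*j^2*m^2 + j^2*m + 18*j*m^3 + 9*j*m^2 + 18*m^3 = (j + 3*m)*(j + 6*m)*(j*m + m)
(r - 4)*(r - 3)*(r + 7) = r^3 - 37*r + 84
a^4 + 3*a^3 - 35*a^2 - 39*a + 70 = (a - 5)*(a - 1)*(a + 2)*(a + 7)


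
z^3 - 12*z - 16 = (z - 4)*(z + 2)^2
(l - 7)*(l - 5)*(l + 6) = l^3 - 6*l^2 - 37*l + 210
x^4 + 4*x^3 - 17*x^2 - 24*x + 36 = (x - 3)*(x - 1)*(x + 2)*(x + 6)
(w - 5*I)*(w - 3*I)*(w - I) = w^3 - 9*I*w^2 - 23*w + 15*I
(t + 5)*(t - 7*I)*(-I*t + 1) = -I*t^3 - 6*t^2 - 5*I*t^2 - 30*t - 7*I*t - 35*I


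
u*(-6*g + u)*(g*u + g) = -6*g^2*u^2 - 6*g^2*u + g*u^3 + g*u^2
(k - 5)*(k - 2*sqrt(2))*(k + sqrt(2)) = k^3 - 5*k^2 - sqrt(2)*k^2 - 4*k + 5*sqrt(2)*k + 20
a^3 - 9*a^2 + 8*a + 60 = (a - 6)*(a - 5)*(a + 2)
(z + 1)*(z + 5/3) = z^2 + 8*z/3 + 5/3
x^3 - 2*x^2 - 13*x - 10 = (x - 5)*(x + 1)*(x + 2)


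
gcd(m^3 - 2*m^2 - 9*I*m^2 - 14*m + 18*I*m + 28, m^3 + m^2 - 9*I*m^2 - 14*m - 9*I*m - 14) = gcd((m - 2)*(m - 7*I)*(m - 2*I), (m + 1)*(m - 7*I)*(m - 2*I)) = m^2 - 9*I*m - 14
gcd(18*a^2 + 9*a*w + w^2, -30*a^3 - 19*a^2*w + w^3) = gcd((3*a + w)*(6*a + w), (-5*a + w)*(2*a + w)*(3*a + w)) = 3*a + w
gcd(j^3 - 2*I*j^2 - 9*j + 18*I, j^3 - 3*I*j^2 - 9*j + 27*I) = j^2 - 9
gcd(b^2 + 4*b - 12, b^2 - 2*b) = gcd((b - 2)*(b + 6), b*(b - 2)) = b - 2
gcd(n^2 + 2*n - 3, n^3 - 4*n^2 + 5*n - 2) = n - 1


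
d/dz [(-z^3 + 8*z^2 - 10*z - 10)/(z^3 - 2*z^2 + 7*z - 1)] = (-6*z^4 + 6*z^3 + 69*z^2 - 56*z + 80)/(z^6 - 4*z^5 + 18*z^4 - 30*z^3 + 53*z^2 - 14*z + 1)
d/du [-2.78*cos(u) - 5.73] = 2.78*sin(u)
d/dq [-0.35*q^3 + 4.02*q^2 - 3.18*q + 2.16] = -1.05*q^2 + 8.04*q - 3.18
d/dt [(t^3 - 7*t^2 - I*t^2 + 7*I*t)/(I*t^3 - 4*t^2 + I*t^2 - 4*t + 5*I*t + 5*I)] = (t^2*(5 - 8*I) + 10*t - 35)/(t^4 + t^3*(2 + 10*I) + t^2*(-24 + 20*I) + t*(-50 + 10*I) - 25)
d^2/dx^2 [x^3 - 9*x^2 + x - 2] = 6*x - 18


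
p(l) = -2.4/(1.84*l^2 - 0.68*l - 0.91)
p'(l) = -2.4*(0.68 - 3.68*l)/(1.84*l^2 - 0.68*l - 0.91)^2 = (8.832*l - 1.632)/(-1.84*l^2 + 0.68*l + 0.91)^2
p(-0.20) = 3.43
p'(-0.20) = -6.93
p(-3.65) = -0.09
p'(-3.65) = -0.05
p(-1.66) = -0.45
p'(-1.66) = -0.58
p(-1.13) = -1.09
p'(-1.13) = -2.38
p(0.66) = 4.31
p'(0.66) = 13.51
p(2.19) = -0.37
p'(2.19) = 0.43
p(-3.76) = -0.09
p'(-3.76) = -0.05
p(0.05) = 2.55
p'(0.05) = -1.35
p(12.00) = -0.01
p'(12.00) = 0.00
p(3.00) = -0.18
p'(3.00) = 0.13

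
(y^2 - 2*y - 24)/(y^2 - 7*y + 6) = (y + 4)/(y - 1)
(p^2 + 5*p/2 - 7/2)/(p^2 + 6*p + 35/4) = 2*(p - 1)/(2*p + 5)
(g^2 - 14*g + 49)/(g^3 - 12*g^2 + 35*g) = (g - 7)/(g*(g - 5))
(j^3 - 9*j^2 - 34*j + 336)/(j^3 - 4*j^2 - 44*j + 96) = (j - 7)/(j - 2)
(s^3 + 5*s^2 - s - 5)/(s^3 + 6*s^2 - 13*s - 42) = (s^3 + 5*s^2 - s - 5)/(s^3 + 6*s^2 - 13*s - 42)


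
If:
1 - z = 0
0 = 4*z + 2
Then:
No Solution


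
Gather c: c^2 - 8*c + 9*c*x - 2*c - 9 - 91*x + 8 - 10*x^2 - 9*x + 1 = c^2 + c*(9*x - 10) - 10*x^2 - 100*x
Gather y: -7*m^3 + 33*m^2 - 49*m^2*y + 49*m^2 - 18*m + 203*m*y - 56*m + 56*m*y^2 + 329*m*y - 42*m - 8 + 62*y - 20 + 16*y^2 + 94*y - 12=-7*m^3 + 82*m^2 - 116*m + y^2*(56*m + 16) + y*(-49*m^2 + 532*m + 156) - 40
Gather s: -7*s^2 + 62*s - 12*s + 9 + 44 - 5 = -7*s^2 + 50*s + 48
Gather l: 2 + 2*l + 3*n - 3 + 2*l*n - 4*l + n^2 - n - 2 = l*(2*n - 2) + n^2 + 2*n - 3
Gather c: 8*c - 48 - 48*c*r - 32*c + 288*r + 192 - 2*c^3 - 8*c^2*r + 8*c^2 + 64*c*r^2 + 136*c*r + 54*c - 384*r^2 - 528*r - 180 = -2*c^3 + c^2*(8 - 8*r) + c*(64*r^2 + 88*r + 30) - 384*r^2 - 240*r - 36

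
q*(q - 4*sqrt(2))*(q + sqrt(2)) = q^3 - 3*sqrt(2)*q^2 - 8*q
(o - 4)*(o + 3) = o^2 - o - 12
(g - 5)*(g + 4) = g^2 - g - 20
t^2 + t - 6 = (t - 2)*(t + 3)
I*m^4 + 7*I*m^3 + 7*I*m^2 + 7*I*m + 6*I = (m + 6)*(m - I)*(m + I)*(I*m + I)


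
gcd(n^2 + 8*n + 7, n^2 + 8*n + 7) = n^2 + 8*n + 7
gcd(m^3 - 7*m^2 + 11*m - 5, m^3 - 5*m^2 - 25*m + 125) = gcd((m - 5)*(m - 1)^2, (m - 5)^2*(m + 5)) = m - 5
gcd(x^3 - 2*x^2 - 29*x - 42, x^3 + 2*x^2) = x + 2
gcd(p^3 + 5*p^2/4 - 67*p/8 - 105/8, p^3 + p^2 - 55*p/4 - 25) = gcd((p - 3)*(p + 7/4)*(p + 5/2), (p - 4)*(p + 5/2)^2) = p + 5/2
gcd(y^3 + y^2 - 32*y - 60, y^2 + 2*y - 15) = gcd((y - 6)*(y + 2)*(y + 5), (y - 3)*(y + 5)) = y + 5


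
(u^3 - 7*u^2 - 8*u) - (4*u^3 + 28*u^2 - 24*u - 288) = -3*u^3 - 35*u^2 + 16*u + 288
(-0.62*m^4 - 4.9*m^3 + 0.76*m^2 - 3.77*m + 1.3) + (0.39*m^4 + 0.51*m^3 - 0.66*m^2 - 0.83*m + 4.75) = -0.23*m^4 - 4.39*m^3 + 0.1*m^2 - 4.6*m + 6.05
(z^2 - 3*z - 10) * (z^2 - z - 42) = z^4 - 4*z^3 - 49*z^2 + 136*z + 420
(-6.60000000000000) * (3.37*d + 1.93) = -22.242*d - 12.738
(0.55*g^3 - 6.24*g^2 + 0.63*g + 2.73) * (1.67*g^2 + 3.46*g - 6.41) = 0.9185*g^5 - 8.5178*g^4 - 24.0638*g^3 + 46.7373*g^2 + 5.4075*g - 17.4993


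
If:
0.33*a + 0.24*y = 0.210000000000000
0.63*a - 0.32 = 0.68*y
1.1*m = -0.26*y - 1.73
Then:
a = 0.58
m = -1.59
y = 0.07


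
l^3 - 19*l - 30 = (l - 5)*(l + 2)*(l + 3)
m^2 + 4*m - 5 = (m - 1)*(m + 5)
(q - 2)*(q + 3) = q^2 + q - 6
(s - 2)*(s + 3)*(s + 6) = s^3 + 7*s^2 - 36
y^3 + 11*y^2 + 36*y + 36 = (y + 2)*(y + 3)*(y + 6)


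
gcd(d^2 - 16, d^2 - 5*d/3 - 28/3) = d - 4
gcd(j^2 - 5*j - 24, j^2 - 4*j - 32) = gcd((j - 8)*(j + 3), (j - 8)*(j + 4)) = j - 8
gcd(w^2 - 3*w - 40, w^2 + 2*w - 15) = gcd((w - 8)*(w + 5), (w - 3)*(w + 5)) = w + 5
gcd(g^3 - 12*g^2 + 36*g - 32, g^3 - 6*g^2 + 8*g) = g - 2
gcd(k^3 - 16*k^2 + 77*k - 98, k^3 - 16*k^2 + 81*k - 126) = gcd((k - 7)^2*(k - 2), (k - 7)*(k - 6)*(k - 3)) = k - 7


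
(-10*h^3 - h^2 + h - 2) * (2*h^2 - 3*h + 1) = -20*h^5 + 28*h^4 - 5*h^3 - 8*h^2 + 7*h - 2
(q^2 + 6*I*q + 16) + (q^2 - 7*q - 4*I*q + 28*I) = 2*q^2 - 7*q + 2*I*q + 16 + 28*I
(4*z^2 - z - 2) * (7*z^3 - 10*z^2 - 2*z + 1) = 28*z^5 - 47*z^4 - 12*z^3 + 26*z^2 + 3*z - 2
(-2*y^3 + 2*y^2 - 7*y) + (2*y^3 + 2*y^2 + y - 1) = 4*y^2 - 6*y - 1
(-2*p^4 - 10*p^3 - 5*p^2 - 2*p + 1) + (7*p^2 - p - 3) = -2*p^4 - 10*p^3 + 2*p^2 - 3*p - 2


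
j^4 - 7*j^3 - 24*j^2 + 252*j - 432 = (j - 6)*(j - 4)*(j - 3)*(j + 6)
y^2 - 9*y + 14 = (y - 7)*(y - 2)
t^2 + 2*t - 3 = (t - 1)*(t + 3)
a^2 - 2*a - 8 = (a - 4)*(a + 2)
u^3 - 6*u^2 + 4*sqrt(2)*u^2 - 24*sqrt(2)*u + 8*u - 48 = (u - 6)*(u + 2*sqrt(2))^2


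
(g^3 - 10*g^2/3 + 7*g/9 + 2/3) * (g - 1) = g^4 - 13*g^3/3 + 37*g^2/9 - g/9 - 2/3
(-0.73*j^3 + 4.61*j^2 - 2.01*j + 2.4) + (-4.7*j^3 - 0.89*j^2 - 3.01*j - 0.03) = -5.43*j^3 + 3.72*j^2 - 5.02*j + 2.37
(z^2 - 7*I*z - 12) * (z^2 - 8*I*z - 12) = z^4 - 15*I*z^3 - 80*z^2 + 180*I*z + 144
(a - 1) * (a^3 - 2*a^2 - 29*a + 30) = a^4 - 3*a^3 - 27*a^2 + 59*a - 30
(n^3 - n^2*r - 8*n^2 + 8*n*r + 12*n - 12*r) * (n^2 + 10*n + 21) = n^5 - n^4*r + 2*n^4 - 2*n^3*r - 47*n^3 + 47*n^2*r - 48*n^2 + 48*n*r + 252*n - 252*r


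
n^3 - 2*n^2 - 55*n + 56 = (n - 8)*(n - 1)*(n + 7)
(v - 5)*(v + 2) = v^2 - 3*v - 10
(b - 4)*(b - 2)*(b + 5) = b^3 - b^2 - 22*b + 40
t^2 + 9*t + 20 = (t + 4)*(t + 5)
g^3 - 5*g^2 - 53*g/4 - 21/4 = (g - 7)*(g + 1/2)*(g + 3/2)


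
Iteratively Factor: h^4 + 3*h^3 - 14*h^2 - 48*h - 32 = (h - 4)*(h^3 + 7*h^2 + 14*h + 8) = (h - 4)*(h + 1)*(h^2 + 6*h + 8) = (h - 4)*(h + 1)*(h + 4)*(h + 2)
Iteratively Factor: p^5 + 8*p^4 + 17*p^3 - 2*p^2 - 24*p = (p + 3)*(p^4 + 5*p^3 + 2*p^2 - 8*p) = p*(p + 3)*(p^3 + 5*p^2 + 2*p - 8) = p*(p - 1)*(p + 3)*(p^2 + 6*p + 8) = p*(p - 1)*(p + 2)*(p + 3)*(p + 4)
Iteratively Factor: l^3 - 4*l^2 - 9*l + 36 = (l - 3)*(l^2 - l - 12) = (l - 4)*(l - 3)*(l + 3)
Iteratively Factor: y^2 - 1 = (y + 1)*(y - 1)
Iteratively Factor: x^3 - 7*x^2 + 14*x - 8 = (x - 1)*(x^2 - 6*x + 8) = (x - 2)*(x - 1)*(x - 4)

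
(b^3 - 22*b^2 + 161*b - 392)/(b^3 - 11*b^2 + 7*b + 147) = (b - 8)/(b + 3)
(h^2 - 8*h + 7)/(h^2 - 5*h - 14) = (h - 1)/(h + 2)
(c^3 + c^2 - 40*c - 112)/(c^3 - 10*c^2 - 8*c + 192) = (c^2 - 3*c - 28)/(c^2 - 14*c + 48)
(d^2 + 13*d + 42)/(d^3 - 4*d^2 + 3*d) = (d^2 + 13*d + 42)/(d*(d^2 - 4*d + 3))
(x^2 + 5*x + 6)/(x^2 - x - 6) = (x + 3)/(x - 3)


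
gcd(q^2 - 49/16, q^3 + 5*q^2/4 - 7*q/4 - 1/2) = 1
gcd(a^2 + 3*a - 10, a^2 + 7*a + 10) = a + 5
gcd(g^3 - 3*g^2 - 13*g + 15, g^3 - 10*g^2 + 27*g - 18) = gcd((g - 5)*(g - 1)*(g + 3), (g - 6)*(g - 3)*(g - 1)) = g - 1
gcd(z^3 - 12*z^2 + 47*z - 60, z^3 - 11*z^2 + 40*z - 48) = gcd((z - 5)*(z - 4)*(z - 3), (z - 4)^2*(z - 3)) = z^2 - 7*z + 12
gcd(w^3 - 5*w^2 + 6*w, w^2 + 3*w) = w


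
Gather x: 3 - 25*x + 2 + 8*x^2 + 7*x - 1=8*x^2 - 18*x + 4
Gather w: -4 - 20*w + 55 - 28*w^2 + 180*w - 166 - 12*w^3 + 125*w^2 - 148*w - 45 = -12*w^3 + 97*w^2 + 12*w - 160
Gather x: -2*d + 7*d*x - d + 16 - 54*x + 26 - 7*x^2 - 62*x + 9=-3*d - 7*x^2 + x*(7*d - 116) + 51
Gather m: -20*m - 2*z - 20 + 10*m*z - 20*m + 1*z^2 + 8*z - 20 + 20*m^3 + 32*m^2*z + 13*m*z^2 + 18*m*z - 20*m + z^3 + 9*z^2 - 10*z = 20*m^3 + 32*m^2*z + m*(13*z^2 + 28*z - 60) + z^3 + 10*z^2 - 4*z - 40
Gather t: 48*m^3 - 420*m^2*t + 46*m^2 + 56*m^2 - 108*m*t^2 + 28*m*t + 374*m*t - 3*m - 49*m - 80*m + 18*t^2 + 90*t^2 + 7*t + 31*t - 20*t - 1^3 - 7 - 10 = 48*m^3 + 102*m^2 - 132*m + t^2*(108 - 108*m) + t*(-420*m^2 + 402*m + 18) - 18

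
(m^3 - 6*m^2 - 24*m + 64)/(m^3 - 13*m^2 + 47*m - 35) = (m^3 - 6*m^2 - 24*m + 64)/(m^3 - 13*m^2 + 47*m - 35)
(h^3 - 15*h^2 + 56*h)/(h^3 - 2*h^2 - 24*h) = (-h^2 + 15*h - 56)/(-h^2 + 2*h + 24)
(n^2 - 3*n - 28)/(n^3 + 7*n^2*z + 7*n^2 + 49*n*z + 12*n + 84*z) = (n - 7)/(n^2 + 7*n*z + 3*n + 21*z)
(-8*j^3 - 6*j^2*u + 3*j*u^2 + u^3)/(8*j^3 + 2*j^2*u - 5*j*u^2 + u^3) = (4*j + u)/(-4*j + u)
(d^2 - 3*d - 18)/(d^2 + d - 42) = (d + 3)/(d + 7)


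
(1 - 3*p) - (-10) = 11 - 3*p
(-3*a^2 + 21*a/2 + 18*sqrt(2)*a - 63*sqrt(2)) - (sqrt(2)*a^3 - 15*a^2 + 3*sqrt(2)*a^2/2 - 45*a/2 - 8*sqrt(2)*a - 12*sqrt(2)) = -sqrt(2)*a^3 - 3*sqrt(2)*a^2/2 + 12*a^2 + 33*a + 26*sqrt(2)*a - 51*sqrt(2)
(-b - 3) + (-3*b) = -4*b - 3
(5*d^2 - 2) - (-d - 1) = 5*d^2 + d - 1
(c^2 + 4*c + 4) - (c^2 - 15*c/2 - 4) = 23*c/2 + 8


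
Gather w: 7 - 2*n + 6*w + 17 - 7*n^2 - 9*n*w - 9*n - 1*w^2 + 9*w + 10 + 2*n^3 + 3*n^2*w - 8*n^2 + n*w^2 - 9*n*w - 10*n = 2*n^3 - 15*n^2 - 21*n + w^2*(n - 1) + w*(3*n^2 - 18*n + 15) + 34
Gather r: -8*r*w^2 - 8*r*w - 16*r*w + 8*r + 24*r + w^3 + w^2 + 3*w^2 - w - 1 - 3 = r*(-8*w^2 - 24*w + 32) + w^3 + 4*w^2 - w - 4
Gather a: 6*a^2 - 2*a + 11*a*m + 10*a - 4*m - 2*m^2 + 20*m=6*a^2 + a*(11*m + 8) - 2*m^2 + 16*m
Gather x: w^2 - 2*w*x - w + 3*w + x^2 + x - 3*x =w^2 + 2*w + x^2 + x*(-2*w - 2)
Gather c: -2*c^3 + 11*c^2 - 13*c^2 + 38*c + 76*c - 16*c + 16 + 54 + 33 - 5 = -2*c^3 - 2*c^2 + 98*c + 98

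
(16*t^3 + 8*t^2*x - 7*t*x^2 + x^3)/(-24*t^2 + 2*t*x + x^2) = (-4*t^2 - 3*t*x + x^2)/(6*t + x)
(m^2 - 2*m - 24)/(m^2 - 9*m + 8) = (m^2 - 2*m - 24)/(m^2 - 9*m + 8)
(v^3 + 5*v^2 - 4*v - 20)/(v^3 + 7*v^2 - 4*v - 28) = (v + 5)/(v + 7)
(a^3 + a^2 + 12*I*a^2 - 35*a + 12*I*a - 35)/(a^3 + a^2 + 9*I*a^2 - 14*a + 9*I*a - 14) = (a + 5*I)/(a + 2*I)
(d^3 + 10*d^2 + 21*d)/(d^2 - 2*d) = (d^2 + 10*d + 21)/(d - 2)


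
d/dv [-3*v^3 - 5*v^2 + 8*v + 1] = -9*v^2 - 10*v + 8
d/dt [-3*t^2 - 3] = -6*t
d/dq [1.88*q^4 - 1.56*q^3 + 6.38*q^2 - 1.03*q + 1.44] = 7.52*q^3 - 4.68*q^2 + 12.76*q - 1.03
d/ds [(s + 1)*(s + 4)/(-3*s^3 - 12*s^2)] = (s + 2)/(3*s^3)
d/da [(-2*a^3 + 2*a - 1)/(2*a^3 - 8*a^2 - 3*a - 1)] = (16*a^4 + 4*a^3 + 28*a^2 - 16*a - 5)/(4*a^6 - 32*a^5 + 52*a^4 + 44*a^3 + 25*a^2 + 6*a + 1)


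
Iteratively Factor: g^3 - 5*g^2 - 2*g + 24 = (g - 3)*(g^2 - 2*g - 8) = (g - 4)*(g - 3)*(g + 2)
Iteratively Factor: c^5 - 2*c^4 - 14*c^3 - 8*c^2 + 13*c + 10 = (c + 1)*(c^4 - 3*c^3 - 11*c^2 + 3*c + 10) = (c - 5)*(c + 1)*(c^3 + 2*c^2 - c - 2) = (c - 5)*(c + 1)^2*(c^2 + c - 2) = (c - 5)*(c + 1)^2*(c + 2)*(c - 1)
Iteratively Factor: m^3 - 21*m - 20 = (m + 1)*(m^2 - m - 20) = (m - 5)*(m + 1)*(m + 4)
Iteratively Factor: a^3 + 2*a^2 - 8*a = (a + 4)*(a^2 - 2*a) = (a - 2)*(a + 4)*(a)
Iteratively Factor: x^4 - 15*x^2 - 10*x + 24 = (x - 4)*(x^3 + 4*x^2 + x - 6) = (x - 4)*(x + 2)*(x^2 + 2*x - 3) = (x - 4)*(x - 1)*(x + 2)*(x + 3)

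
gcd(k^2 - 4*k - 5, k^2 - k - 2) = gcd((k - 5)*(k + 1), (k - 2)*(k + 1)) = k + 1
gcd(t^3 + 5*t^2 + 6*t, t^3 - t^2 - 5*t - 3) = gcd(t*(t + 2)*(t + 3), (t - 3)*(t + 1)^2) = 1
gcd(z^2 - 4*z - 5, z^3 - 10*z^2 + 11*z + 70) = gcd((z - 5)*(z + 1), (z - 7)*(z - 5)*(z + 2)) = z - 5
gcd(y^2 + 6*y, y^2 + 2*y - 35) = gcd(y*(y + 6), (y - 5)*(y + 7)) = 1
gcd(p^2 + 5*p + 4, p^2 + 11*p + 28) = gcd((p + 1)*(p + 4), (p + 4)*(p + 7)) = p + 4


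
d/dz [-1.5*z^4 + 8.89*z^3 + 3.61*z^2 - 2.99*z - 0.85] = -6.0*z^3 + 26.67*z^2 + 7.22*z - 2.99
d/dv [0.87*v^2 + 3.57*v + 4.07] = 1.74*v + 3.57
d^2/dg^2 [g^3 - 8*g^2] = 6*g - 16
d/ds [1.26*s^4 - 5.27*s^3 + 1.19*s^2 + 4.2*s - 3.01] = 5.04*s^3 - 15.81*s^2 + 2.38*s + 4.2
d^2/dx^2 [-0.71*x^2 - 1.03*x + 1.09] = -1.42000000000000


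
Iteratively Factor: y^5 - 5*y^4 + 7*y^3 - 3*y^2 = (y - 1)*(y^4 - 4*y^3 + 3*y^2) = y*(y - 1)*(y^3 - 4*y^2 + 3*y) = y^2*(y - 1)*(y^2 - 4*y + 3) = y^2*(y - 3)*(y - 1)*(y - 1)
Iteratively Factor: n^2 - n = (n - 1)*(n)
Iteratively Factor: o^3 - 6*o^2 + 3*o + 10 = (o - 2)*(o^2 - 4*o - 5) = (o - 5)*(o - 2)*(o + 1)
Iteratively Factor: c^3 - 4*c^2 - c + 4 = (c - 1)*(c^2 - 3*c - 4) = (c - 4)*(c - 1)*(c + 1)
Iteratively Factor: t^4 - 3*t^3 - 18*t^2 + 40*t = (t - 5)*(t^3 + 2*t^2 - 8*t) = (t - 5)*(t + 4)*(t^2 - 2*t) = (t - 5)*(t - 2)*(t + 4)*(t)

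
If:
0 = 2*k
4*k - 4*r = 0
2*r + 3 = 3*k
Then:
No Solution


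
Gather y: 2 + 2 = 4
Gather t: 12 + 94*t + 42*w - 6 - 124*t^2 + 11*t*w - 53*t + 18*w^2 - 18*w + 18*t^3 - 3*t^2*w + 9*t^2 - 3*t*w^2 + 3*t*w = 18*t^3 + t^2*(-3*w - 115) + t*(-3*w^2 + 14*w + 41) + 18*w^2 + 24*w + 6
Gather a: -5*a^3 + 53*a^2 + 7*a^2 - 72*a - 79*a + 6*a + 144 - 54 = -5*a^3 + 60*a^2 - 145*a + 90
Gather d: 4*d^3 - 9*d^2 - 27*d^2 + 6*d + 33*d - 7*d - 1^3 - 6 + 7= 4*d^3 - 36*d^2 + 32*d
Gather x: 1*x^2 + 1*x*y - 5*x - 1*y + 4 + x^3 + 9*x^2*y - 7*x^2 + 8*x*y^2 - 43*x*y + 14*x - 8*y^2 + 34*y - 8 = x^3 + x^2*(9*y - 6) + x*(8*y^2 - 42*y + 9) - 8*y^2 + 33*y - 4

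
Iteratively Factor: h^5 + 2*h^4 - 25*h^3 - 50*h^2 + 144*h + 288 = (h - 3)*(h^4 + 5*h^3 - 10*h^2 - 80*h - 96) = (h - 3)*(h + 3)*(h^3 + 2*h^2 - 16*h - 32) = (h - 4)*(h - 3)*(h + 3)*(h^2 + 6*h + 8) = (h - 4)*(h - 3)*(h + 2)*(h + 3)*(h + 4)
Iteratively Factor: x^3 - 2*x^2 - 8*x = (x + 2)*(x^2 - 4*x) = x*(x + 2)*(x - 4)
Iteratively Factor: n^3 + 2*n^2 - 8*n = (n)*(n^2 + 2*n - 8) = n*(n - 2)*(n + 4)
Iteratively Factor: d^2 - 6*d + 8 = (d - 4)*(d - 2)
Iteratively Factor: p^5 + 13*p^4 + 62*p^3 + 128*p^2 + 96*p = (p + 4)*(p^4 + 9*p^3 + 26*p^2 + 24*p) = (p + 4)^2*(p^3 + 5*p^2 + 6*p) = p*(p + 4)^2*(p^2 + 5*p + 6) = p*(p + 3)*(p + 4)^2*(p + 2)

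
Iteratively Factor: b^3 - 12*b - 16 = (b + 2)*(b^2 - 2*b - 8) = (b - 4)*(b + 2)*(b + 2)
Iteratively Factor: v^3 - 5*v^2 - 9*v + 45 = (v - 5)*(v^2 - 9) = (v - 5)*(v - 3)*(v + 3)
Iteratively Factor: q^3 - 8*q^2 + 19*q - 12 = (q - 4)*(q^2 - 4*q + 3) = (q - 4)*(q - 3)*(q - 1)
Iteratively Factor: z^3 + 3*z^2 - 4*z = (z - 1)*(z^2 + 4*z) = (z - 1)*(z + 4)*(z)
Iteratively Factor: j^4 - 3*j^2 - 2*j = (j + 1)*(j^3 - j^2 - 2*j) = (j + 1)^2*(j^2 - 2*j) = j*(j + 1)^2*(j - 2)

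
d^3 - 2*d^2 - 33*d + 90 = (d - 5)*(d - 3)*(d + 6)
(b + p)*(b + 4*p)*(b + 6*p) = b^3 + 11*b^2*p + 34*b*p^2 + 24*p^3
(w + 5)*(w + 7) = w^2 + 12*w + 35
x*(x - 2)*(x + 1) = x^3 - x^2 - 2*x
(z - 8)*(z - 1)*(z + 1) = z^3 - 8*z^2 - z + 8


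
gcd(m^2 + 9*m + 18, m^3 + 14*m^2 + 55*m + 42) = m + 6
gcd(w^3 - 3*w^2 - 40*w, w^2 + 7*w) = w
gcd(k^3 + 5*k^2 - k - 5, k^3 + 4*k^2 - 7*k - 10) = k^2 + 6*k + 5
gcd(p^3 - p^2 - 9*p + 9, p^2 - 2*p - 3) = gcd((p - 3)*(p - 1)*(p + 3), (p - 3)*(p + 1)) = p - 3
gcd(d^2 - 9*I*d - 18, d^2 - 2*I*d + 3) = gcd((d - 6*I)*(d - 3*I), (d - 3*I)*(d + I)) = d - 3*I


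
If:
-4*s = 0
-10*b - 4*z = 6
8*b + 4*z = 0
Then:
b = -3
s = 0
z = 6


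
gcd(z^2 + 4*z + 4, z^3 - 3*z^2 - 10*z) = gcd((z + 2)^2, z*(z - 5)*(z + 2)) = z + 2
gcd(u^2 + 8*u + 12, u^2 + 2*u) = u + 2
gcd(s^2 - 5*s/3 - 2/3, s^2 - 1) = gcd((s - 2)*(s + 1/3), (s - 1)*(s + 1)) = 1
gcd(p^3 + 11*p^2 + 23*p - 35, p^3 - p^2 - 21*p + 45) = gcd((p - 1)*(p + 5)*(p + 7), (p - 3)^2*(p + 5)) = p + 5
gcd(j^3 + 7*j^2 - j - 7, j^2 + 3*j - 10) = 1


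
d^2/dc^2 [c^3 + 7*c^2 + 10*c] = 6*c + 14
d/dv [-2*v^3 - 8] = -6*v^2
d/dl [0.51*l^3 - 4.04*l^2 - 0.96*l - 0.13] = 1.53*l^2 - 8.08*l - 0.96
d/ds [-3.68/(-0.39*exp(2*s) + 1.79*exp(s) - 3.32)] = (6.5872 - 2.8704*exp(s))*exp(s)/(0.39*exp(2*s) - 1.79*exp(s) + 3.32)^2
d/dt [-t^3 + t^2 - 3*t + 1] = -3*t^2 + 2*t - 3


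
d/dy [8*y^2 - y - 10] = 16*y - 1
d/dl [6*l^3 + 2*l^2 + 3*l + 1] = 18*l^2 + 4*l + 3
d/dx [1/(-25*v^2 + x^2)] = -2*x/(25*v^2 - x^2)^2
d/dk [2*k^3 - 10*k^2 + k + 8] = 6*k^2 - 20*k + 1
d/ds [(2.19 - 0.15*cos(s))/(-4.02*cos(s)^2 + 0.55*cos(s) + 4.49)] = (0.603*cos(s)^2 - 17.6076*cos(s) + 1.878)*sin(s)/(16.1604*cos(s)^4 - 4.422*cos(s)^3 - 35.7971*cos(s)^2 + 4.939*cos(s) + 20.1601)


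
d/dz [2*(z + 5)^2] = 4*z + 20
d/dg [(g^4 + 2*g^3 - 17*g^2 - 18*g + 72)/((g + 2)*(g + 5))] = (2*g^5 + 23*g^4 + 68*g^3 - 41*g^2 - 484*g - 684)/(g^4 + 14*g^3 + 69*g^2 + 140*g + 100)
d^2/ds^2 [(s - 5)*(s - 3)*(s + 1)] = 6*s - 14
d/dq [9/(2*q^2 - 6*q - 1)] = 18*(3 - 2*q)/(-2*q^2 + 6*q + 1)^2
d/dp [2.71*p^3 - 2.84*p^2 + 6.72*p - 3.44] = 8.13*p^2 - 5.68*p + 6.72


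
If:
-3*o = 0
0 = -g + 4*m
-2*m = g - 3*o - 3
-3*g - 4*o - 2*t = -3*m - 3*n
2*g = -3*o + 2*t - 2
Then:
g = 2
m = 1/2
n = 7/2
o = 0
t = 3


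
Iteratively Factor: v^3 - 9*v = (v + 3)*(v^2 - 3*v) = v*(v + 3)*(v - 3)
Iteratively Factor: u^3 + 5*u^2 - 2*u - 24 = (u - 2)*(u^2 + 7*u + 12) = (u - 2)*(u + 4)*(u + 3)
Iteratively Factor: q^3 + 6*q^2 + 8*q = (q + 2)*(q^2 + 4*q) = (q + 2)*(q + 4)*(q)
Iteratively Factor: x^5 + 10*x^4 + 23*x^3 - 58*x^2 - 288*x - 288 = (x + 2)*(x^4 + 8*x^3 + 7*x^2 - 72*x - 144) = (x + 2)*(x + 3)*(x^3 + 5*x^2 - 8*x - 48) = (x + 2)*(x + 3)*(x + 4)*(x^2 + x - 12) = (x + 2)*(x + 3)*(x + 4)^2*(x - 3)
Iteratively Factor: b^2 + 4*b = (b + 4)*(b)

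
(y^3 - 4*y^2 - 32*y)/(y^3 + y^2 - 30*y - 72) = y*(y - 8)/(y^2 - 3*y - 18)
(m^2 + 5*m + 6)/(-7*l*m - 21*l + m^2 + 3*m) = (-m - 2)/(7*l - m)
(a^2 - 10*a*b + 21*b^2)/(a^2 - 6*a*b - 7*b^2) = (a - 3*b)/(a + b)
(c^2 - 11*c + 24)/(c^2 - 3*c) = (c - 8)/c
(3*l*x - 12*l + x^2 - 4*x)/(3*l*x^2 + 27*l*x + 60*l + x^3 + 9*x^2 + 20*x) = (x - 4)/(x^2 + 9*x + 20)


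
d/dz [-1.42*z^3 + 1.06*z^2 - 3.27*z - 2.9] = -4.26*z^2 + 2.12*z - 3.27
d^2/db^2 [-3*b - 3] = 0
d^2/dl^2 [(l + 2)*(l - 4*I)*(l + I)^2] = 12*l^2 + 12*l*(1 - I) + 14 - 8*I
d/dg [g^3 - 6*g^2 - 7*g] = 3*g^2 - 12*g - 7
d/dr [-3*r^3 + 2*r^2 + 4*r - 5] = -9*r^2 + 4*r + 4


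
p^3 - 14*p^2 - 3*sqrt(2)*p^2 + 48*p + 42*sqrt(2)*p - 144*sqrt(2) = (p - 8)*(p - 6)*(p - 3*sqrt(2))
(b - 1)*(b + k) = b^2 + b*k - b - k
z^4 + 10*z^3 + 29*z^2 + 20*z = z*(z + 1)*(z + 4)*(z + 5)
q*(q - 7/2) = q^2 - 7*q/2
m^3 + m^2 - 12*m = m*(m - 3)*(m + 4)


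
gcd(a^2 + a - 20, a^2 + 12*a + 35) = a + 5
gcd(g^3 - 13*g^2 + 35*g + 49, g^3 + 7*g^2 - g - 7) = g + 1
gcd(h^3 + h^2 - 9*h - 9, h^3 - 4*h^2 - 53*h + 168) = h - 3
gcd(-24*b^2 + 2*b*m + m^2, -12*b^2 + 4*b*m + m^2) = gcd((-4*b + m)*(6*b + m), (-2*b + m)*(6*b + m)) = 6*b + m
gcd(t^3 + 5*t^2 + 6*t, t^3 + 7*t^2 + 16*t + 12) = t^2 + 5*t + 6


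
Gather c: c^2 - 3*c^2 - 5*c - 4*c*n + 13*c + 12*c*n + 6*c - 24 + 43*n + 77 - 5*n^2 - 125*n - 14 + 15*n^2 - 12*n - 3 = -2*c^2 + c*(8*n + 14) + 10*n^2 - 94*n + 36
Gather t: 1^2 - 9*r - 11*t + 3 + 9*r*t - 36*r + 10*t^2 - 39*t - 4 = -45*r + 10*t^2 + t*(9*r - 50)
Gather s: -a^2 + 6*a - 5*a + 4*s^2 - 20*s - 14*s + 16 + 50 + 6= -a^2 + a + 4*s^2 - 34*s + 72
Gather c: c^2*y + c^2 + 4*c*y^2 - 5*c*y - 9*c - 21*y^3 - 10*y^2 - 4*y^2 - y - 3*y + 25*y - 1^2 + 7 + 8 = c^2*(y + 1) + c*(4*y^2 - 5*y - 9) - 21*y^3 - 14*y^2 + 21*y + 14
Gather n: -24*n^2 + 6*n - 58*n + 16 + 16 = -24*n^2 - 52*n + 32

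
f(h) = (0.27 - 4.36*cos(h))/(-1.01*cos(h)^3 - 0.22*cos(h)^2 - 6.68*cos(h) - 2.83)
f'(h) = (0.27 - 4.36*cos(h))*(-3.03*sin(h)*cos(h)^2 - 0.44*sin(h)*cos(h) - 6.68*sin(h))/(-1.01*cos(h)^3 - 0.22*cos(h)^2 - 6.68*cos(h) - 2.83)^2 + 4.36*sin(h)/(-1.01*cos(h)^3 - 0.22*cos(h)^2 - 6.68*cos(h) - 2.83)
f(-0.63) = 0.37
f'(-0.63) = 0.07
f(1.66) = -0.29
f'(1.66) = -2.82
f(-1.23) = 0.23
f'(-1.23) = 0.50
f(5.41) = 0.34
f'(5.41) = 0.16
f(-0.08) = 0.38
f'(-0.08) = 0.00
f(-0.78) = 0.35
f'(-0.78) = 0.12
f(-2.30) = 1.74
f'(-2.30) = 3.73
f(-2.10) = 4.01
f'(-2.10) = 34.50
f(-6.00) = 0.38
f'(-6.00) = -0.02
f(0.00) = 0.38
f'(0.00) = 0.00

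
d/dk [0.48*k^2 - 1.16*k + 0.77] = 0.96*k - 1.16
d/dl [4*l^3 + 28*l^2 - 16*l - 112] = 12*l^2 + 56*l - 16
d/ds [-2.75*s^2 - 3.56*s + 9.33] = -5.5*s - 3.56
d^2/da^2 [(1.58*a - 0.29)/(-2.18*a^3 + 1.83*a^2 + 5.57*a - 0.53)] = (-45.052752*a^5 + 54.357864*a^4 - 67.463956*a^3 + 6.60534600000005*a^2 + 6.530946*a + 9.228348)/(10.360232*a^9 - 26.090676*a^8 - 57.510798*a^7 + 134.753577*a^6 + 134.256435*a^5 - 203.615418*a^4 - 138.557549*a^3 + 47.78745*a^2 - 4.693839*a + 0.148877)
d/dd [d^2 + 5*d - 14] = 2*d + 5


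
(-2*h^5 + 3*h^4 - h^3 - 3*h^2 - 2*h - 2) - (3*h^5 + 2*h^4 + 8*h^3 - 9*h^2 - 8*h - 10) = -5*h^5 + h^4 - 9*h^3 + 6*h^2 + 6*h + 8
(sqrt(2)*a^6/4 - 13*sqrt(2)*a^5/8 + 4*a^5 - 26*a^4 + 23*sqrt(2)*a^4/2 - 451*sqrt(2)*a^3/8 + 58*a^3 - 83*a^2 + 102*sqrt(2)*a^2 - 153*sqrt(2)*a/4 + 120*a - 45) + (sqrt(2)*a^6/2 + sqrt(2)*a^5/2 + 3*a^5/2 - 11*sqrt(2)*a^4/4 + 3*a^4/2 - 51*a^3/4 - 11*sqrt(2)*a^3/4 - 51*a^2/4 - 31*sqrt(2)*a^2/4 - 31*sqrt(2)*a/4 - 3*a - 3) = 3*sqrt(2)*a^6/4 - 9*sqrt(2)*a^5/8 + 11*a^5/2 - 49*a^4/2 + 35*sqrt(2)*a^4/4 - 473*sqrt(2)*a^3/8 + 181*a^3/4 - 383*a^2/4 + 377*sqrt(2)*a^2/4 - 46*sqrt(2)*a + 117*a - 48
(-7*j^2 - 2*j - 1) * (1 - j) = 7*j^3 - 5*j^2 - j - 1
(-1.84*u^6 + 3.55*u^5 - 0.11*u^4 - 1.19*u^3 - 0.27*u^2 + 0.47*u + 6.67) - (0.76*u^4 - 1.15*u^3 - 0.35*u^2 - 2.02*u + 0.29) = -1.84*u^6 + 3.55*u^5 - 0.87*u^4 - 0.04*u^3 + 0.08*u^2 + 2.49*u + 6.38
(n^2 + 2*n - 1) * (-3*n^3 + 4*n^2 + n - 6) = -3*n^5 - 2*n^4 + 12*n^3 - 8*n^2 - 13*n + 6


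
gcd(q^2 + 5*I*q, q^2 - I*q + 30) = q + 5*I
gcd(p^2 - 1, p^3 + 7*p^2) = 1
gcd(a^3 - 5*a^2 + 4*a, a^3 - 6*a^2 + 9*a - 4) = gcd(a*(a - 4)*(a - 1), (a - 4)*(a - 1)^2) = a^2 - 5*a + 4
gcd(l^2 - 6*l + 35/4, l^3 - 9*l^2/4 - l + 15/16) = l - 5/2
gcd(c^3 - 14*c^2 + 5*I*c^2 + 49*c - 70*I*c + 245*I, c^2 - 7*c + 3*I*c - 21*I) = c - 7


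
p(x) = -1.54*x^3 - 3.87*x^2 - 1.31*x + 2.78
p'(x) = -4.62*x^2 - 7.74*x - 1.31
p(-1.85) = 1.71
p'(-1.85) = -2.80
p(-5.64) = 163.35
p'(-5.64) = -104.62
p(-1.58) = 1.26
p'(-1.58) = -0.61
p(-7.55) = 454.84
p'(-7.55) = -206.22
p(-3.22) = 18.29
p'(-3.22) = -24.29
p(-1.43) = 1.24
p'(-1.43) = 0.31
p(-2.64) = 7.60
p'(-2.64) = -13.08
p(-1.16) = 1.50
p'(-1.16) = 1.45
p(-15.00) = 4349.18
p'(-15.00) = -924.71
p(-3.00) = 13.46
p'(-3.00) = -19.67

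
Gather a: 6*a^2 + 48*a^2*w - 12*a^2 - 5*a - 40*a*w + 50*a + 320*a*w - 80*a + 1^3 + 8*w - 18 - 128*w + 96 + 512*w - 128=a^2*(48*w - 6) + a*(280*w - 35) + 392*w - 49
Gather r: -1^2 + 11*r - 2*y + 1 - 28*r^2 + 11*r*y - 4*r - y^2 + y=-28*r^2 + r*(11*y + 7) - y^2 - y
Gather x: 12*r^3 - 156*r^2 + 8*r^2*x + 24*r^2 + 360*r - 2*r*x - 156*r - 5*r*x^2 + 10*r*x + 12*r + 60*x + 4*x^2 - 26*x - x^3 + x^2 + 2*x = 12*r^3 - 132*r^2 + 216*r - x^3 + x^2*(5 - 5*r) + x*(8*r^2 + 8*r + 36)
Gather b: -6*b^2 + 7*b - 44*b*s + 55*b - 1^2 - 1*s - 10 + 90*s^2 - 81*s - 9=-6*b^2 + b*(62 - 44*s) + 90*s^2 - 82*s - 20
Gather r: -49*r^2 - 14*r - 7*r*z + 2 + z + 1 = -49*r^2 + r*(-7*z - 14) + z + 3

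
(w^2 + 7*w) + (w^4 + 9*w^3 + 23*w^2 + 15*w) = w^4 + 9*w^3 + 24*w^2 + 22*w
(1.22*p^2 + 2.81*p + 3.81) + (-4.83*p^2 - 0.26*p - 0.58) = -3.61*p^2 + 2.55*p + 3.23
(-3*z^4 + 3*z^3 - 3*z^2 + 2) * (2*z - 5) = -6*z^5 + 21*z^4 - 21*z^3 + 15*z^2 + 4*z - 10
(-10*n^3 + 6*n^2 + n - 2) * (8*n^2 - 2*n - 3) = -80*n^5 + 68*n^4 + 26*n^3 - 36*n^2 + n + 6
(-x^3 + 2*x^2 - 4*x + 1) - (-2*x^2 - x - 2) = -x^3 + 4*x^2 - 3*x + 3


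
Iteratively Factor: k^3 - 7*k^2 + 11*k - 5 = (k - 1)*(k^2 - 6*k + 5) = (k - 5)*(k - 1)*(k - 1)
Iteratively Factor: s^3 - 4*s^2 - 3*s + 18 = (s + 2)*(s^2 - 6*s + 9) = (s - 3)*(s + 2)*(s - 3)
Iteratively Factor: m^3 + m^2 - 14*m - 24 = (m - 4)*(m^2 + 5*m + 6) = (m - 4)*(m + 3)*(m + 2)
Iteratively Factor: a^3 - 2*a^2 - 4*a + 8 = (a - 2)*(a^2 - 4) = (a - 2)*(a + 2)*(a - 2)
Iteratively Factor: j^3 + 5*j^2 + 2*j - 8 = (j + 4)*(j^2 + j - 2) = (j - 1)*(j + 4)*(j + 2)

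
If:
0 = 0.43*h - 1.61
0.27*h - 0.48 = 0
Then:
No Solution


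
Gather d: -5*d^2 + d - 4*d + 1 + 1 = -5*d^2 - 3*d + 2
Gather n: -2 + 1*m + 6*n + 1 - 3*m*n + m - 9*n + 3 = 2*m + n*(-3*m - 3) + 2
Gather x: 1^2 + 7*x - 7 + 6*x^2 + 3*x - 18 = 6*x^2 + 10*x - 24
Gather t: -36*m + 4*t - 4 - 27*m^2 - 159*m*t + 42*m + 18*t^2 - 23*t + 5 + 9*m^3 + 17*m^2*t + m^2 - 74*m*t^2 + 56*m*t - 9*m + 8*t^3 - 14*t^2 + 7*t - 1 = 9*m^3 - 26*m^2 - 3*m + 8*t^3 + t^2*(4 - 74*m) + t*(17*m^2 - 103*m - 12)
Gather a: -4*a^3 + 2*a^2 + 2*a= -4*a^3 + 2*a^2 + 2*a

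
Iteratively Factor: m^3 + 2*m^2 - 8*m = (m)*(m^2 + 2*m - 8) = m*(m + 4)*(m - 2)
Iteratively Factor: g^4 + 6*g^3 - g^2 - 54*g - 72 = (g + 3)*(g^3 + 3*g^2 - 10*g - 24) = (g + 2)*(g + 3)*(g^2 + g - 12) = (g + 2)*(g + 3)*(g + 4)*(g - 3)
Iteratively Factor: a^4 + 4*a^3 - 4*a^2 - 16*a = (a)*(a^3 + 4*a^2 - 4*a - 16) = a*(a + 4)*(a^2 - 4) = a*(a + 2)*(a + 4)*(a - 2)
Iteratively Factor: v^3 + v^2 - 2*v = (v + 2)*(v^2 - v) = v*(v + 2)*(v - 1)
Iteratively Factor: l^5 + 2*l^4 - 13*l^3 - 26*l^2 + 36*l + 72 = (l - 2)*(l^4 + 4*l^3 - 5*l^2 - 36*l - 36) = (l - 2)*(l + 2)*(l^3 + 2*l^2 - 9*l - 18) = (l - 2)*(l + 2)^2*(l^2 - 9) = (l - 2)*(l + 2)^2*(l + 3)*(l - 3)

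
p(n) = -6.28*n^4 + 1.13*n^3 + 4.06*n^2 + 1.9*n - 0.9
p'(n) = -25.12*n^3 + 3.39*n^2 + 8.12*n + 1.9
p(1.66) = -29.08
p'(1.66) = -90.19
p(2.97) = -418.48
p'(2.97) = -602.18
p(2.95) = -406.56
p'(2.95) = -589.53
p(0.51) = 0.85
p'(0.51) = 3.59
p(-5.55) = -6037.99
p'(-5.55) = 4355.62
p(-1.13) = -9.73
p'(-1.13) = 33.30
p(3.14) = -530.41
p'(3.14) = -716.87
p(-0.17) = -1.12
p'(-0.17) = 0.74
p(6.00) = -7738.14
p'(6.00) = -5253.26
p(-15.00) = -320854.65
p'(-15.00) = 85422.85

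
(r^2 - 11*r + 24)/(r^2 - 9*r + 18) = (r - 8)/(r - 6)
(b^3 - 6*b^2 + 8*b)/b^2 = b - 6 + 8/b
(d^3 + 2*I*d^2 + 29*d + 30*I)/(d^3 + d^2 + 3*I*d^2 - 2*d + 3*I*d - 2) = (d^2 + I*d + 30)/(d^2 + d*(1 + 2*I) + 2*I)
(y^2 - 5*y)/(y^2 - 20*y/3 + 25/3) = 3*y/(3*y - 5)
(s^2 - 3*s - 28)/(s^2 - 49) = (s + 4)/(s + 7)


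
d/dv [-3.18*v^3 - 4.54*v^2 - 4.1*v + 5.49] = -9.54*v^2 - 9.08*v - 4.1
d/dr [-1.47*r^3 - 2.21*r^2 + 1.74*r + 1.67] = -4.41*r^2 - 4.42*r + 1.74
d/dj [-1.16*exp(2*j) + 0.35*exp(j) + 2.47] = (0.35 - 2.32*exp(j))*exp(j)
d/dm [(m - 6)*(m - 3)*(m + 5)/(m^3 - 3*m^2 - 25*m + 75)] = 1/(m^2 - 10*m + 25)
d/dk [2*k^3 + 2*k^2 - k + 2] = 6*k^2 + 4*k - 1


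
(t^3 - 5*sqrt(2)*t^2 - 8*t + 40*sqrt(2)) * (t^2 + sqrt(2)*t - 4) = t^5 - 4*sqrt(2)*t^4 - 22*t^3 + 52*sqrt(2)*t^2 + 112*t - 160*sqrt(2)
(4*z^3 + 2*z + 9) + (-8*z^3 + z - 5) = -4*z^3 + 3*z + 4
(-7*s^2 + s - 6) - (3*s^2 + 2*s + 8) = -10*s^2 - s - 14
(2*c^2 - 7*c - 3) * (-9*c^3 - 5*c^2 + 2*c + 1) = -18*c^5 + 53*c^4 + 66*c^3 + 3*c^2 - 13*c - 3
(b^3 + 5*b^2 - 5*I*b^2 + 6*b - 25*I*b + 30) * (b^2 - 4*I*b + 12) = b^5 + 5*b^4 - 9*I*b^4 - 2*b^3 - 45*I*b^3 - 10*b^2 - 84*I*b^2 + 72*b - 420*I*b + 360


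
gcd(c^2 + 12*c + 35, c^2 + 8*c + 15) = c + 5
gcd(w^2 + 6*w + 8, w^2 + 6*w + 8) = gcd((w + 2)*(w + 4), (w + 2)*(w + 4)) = w^2 + 6*w + 8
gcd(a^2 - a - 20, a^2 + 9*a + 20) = a + 4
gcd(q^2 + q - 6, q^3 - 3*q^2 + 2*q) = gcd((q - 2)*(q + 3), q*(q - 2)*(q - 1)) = q - 2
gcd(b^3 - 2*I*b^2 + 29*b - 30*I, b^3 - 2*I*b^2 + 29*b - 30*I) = b^3 - 2*I*b^2 + 29*b - 30*I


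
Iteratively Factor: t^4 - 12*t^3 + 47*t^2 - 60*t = (t - 5)*(t^3 - 7*t^2 + 12*t) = (t - 5)*(t - 4)*(t^2 - 3*t) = t*(t - 5)*(t - 4)*(t - 3)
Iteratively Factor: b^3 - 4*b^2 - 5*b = (b)*(b^2 - 4*b - 5) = b*(b + 1)*(b - 5)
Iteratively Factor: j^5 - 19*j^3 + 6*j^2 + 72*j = (j - 3)*(j^4 + 3*j^3 - 10*j^2 - 24*j) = (j - 3)^2*(j^3 + 6*j^2 + 8*j) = (j - 3)^2*(j + 4)*(j^2 + 2*j) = j*(j - 3)^2*(j + 4)*(j + 2)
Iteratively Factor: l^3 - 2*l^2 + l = (l)*(l^2 - 2*l + 1) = l*(l - 1)*(l - 1)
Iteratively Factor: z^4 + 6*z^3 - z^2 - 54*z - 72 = (z + 3)*(z^3 + 3*z^2 - 10*z - 24) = (z + 2)*(z + 3)*(z^2 + z - 12) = (z + 2)*(z + 3)*(z + 4)*(z - 3)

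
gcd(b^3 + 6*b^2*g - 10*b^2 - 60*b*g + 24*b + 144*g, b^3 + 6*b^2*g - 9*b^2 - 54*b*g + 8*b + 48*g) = b + 6*g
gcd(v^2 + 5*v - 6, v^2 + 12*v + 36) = v + 6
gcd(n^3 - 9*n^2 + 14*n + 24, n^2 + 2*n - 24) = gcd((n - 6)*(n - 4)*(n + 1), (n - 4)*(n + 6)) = n - 4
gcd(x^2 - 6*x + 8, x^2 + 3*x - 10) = x - 2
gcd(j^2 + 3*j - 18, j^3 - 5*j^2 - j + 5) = 1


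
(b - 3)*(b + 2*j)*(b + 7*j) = b^3 + 9*b^2*j - 3*b^2 + 14*b*j^2 - 27*b*j - 42*j^2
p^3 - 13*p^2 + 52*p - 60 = (p - 6)*(p - 5)*(p - 2)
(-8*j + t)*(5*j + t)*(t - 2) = -40*j^2*t + 80*j^2 - 3*j*t^2 + 6*j*t + t^3 - 2*t^2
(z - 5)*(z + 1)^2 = z^3 - 3*z^2 - 9*z - 5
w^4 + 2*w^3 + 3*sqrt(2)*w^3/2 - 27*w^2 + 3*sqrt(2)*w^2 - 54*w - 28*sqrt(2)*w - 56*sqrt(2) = (w + 2)*(w - 7*sqrt(2)/2)*(w + sqrt(2))*(w + 4*sqrt(2))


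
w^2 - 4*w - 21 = (w - 7)*(w + 3)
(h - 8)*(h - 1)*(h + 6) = h^3 - 3*h^2 - 46*h + 48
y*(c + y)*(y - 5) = c*y^2 - 5*c*y + y^3 - 5*y^2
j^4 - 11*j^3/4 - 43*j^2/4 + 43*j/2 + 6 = (j - 4)*(j - 2)*(j + 1/4)*(j + 3)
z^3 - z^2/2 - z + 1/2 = (z - 1)*(z - 1/2)*(z + 1)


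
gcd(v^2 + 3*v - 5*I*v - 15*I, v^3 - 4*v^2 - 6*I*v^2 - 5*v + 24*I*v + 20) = v - 5*I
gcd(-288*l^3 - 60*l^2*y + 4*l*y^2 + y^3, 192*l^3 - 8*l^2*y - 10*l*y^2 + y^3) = -8*l + y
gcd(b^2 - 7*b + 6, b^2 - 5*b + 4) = b - 1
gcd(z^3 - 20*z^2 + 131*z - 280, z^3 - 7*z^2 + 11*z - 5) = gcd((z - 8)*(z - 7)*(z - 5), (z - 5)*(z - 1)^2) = z - 5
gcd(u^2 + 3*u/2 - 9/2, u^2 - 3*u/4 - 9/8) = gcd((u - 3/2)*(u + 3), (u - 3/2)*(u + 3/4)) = u - 3/2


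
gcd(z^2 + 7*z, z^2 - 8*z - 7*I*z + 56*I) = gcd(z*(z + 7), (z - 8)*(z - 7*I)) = 1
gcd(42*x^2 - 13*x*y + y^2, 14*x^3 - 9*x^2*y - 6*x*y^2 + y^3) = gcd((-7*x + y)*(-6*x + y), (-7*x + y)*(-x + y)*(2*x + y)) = 7*x - y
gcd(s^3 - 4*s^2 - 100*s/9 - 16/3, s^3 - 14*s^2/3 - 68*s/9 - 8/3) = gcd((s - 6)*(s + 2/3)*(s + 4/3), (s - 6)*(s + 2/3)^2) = s^2 - 16*s/3 - 4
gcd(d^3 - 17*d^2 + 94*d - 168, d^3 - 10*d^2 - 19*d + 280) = d - 7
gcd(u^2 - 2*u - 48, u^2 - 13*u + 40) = u - 8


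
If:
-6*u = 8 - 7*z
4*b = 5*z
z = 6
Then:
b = 15/2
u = 17/3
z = 6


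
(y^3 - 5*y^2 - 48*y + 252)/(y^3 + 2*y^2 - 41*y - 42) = (y - 6)/(y + 1)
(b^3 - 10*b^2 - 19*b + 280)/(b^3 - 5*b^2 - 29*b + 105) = (b - 8)/(b - 3)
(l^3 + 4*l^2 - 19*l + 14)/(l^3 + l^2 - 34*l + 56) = (l - 1)/(l - 4)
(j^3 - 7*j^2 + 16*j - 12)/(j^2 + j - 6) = (j^2 - 5*j + 6)/(j + 3)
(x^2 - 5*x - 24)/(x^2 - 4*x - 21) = (x - 8)/(x - 7)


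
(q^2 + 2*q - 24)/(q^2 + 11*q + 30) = (q - 4)/(q + 5)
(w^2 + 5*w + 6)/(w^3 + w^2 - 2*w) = (w + 3)/(w*(w - 1))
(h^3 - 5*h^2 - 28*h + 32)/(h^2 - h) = h - 4 - 32/h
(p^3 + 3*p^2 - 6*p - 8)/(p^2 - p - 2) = p + 4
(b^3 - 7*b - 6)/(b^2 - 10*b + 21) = (b^2 + 3*b + 2)/(b - 7)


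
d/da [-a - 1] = -1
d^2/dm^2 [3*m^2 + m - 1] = 6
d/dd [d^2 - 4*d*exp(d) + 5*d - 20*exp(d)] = -4*d*exp(d) + 2*d - 24*exp(d) + 5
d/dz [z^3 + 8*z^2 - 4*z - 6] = 3*z^2 + 16*z - 4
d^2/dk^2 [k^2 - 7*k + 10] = 2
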